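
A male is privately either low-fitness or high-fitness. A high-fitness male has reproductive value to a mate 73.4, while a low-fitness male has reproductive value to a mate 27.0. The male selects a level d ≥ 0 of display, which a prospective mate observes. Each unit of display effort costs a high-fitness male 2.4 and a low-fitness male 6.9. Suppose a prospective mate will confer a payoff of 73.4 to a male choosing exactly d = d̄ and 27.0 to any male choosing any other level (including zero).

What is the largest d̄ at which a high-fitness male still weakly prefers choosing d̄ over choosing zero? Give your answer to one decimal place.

19.3

Choosing d̄ yields the high-fitness type 73.4 − 2.4·d̄; choosing zero yields 27.0.
The high-fitness type is indifferent at 73.4 − 2.4·d̄ = 27.0, i.e. d̄ = (73.4 − 27.0) / 2.4 ≈ 19.3.
For any d̄ above 19.3 the high-fitness type would rather pool at zero, so separation collapses.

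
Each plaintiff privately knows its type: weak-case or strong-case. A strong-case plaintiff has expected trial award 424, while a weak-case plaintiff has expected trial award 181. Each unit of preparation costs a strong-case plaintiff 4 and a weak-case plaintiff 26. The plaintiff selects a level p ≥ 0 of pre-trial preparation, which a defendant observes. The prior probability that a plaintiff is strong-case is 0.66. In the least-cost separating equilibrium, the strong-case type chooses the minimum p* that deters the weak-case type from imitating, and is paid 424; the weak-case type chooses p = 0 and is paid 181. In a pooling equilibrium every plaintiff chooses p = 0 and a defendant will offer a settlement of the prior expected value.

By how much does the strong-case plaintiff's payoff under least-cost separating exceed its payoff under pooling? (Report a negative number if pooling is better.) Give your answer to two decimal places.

45.24

Least-cost separating signal: p* solves 181 = 424 − 26·p*, so p* = (424 − 181)/26 ≈ 9.3462.
Strong-case type's separating payoff: 424 − 4 × p* = 424 − 4 × (424 − 181)/26 = 424 − 972/26 ≈ 386.6154.
Pooling payoff: 0.66 × 424 + 0.34 × 181 = 341.38.
Difference: 386.6154 − 341.38 = 45.2354, i.e. 45.24 to two decimal places.
The strong-case type prefers to separate.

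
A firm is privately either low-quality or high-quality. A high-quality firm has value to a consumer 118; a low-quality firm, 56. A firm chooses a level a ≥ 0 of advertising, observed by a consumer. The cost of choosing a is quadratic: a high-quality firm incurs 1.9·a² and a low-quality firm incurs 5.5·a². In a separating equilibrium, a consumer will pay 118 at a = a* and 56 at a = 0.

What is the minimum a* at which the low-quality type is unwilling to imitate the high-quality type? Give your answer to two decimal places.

3.36

The low-quality type at a = 0 receives 56; imitating at a* yields 118 − 5.5·a*².
Indifference: 56 = 118 − 5.5·a*², so a*² = (118 − 56) / 5.5 ≈ 11.2727.
a* = √11.2727 ≈ 3.36.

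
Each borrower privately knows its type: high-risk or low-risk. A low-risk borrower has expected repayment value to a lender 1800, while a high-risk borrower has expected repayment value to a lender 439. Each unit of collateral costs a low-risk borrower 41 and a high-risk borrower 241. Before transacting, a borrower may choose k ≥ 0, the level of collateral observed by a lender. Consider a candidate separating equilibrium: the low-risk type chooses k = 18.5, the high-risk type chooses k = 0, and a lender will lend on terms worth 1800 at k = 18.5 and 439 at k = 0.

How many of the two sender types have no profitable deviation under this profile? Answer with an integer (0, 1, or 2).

2

Low-risk type: signal → 1800 − 41 × 18.5 = 1041.5; deviate to 0 → 439. IC holds (1041.5 ≥ 439).
High-risk type: stay at 0 → 439; mimic → 1800 − 241 × 18.5 = -2658.5. IC holds (439 ≥ -2658.5).
2 of 2 constraints hold, so this is a separating equilibrium.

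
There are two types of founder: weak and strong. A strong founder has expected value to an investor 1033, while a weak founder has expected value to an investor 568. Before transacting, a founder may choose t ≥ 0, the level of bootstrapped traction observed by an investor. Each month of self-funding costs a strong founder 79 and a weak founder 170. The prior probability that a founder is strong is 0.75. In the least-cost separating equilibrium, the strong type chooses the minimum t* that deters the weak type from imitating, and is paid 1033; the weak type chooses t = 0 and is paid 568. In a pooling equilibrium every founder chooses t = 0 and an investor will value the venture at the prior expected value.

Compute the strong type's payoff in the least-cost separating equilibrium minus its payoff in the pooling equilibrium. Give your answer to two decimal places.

Least-cost separating signal: t* solves 568 = 1033 − 170·t*, so t* = (1033 − 568)/170 ≈ 2.7353.
Strong type's separating payoff: 1033 − 79 × t* = 1033 − 79 × (1033 − 568)/170 = 1033 − 36735/170 ≈ 816.9118.
Pooling payoff: 0.75 × 1033 + 0.25 × 568 = 916.75.
Difference: 816.9118 − 916.75 = -99.8382, i.e. -99.84 to two decimal places.
The strong type would prefer the pooling outcome.

-99.84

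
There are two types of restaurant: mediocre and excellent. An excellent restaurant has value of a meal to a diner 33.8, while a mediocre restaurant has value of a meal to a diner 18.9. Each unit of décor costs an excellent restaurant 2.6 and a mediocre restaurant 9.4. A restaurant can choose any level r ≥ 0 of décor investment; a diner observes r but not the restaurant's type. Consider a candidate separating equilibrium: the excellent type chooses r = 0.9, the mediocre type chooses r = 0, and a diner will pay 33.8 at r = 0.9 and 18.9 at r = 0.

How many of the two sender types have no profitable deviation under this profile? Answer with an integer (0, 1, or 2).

1

Excellent type: signal → 33.8 − 2.6 × 0.9 = 31.46; deviate to 0 → 18.9. IC holds (31.46 ≥ 18.9).
Mediocre type: stay at 0 → 18.9; mimic → 33.8 − 9.4 × 0.9 = 25.34. IC fails (18.9 < 25.34).
1 of 2 constraints hold, so this profile is not an equilibrium.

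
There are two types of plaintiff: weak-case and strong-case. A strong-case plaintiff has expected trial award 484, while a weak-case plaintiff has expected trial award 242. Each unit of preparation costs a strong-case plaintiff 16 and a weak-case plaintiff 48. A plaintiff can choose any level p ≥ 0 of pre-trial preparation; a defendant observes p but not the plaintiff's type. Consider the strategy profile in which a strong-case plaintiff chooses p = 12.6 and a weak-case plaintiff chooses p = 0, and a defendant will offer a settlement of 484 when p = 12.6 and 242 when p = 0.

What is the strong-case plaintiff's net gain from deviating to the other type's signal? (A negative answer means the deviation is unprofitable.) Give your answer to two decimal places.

Playing p = 12.6 the strong-case plaintiff receives 484 − 16 × 12.6 = 282.4.
Deviating to p = 0 yields 242 instead.
Gain from deviating: 242 − 282.4 = -40.40.
The gain is negative, so the strong-case type's incentive-compatibility constraint is satisfied.

-40.40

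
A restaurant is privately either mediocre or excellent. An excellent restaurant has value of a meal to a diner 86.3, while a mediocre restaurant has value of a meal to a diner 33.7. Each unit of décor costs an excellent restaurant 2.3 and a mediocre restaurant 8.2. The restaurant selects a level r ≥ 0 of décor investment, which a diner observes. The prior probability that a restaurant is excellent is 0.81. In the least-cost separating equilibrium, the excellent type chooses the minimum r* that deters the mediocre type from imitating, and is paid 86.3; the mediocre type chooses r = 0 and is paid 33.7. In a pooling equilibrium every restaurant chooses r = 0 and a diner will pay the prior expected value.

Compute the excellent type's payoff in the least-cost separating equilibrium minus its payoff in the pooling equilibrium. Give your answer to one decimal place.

Least-cost separating signal: r* solves 33.7 = 86.3 − 8.2·r*, so r* = (86.3 − 33.7)/8.2 ≈ 6.4146.
Excellent type's separating payoff: 86.3 − 2.3 × r* = 86.3 − 2.3 × (86.3 − 33.7)/8.2 = 86.3 − 120.98/8.2 ≈ 71.546.
Pooling payoff: 0.81 × 86.3 + 0.19 × 33.7 = 76.306.
Difference: 71.546 − 76.306 = -4.76, i.e. -4.8 to one decimal place.
The excellent type would prefer the pooling outcome.

-4.8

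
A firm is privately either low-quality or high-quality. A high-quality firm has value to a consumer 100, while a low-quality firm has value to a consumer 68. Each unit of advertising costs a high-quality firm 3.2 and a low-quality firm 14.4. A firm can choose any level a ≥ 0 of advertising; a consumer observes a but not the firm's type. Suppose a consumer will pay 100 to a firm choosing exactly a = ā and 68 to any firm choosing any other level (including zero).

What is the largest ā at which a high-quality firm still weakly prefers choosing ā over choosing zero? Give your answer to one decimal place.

Choosing ā yields the high-quality type 100 − 3.2·ā; choosing zero yields 68.
The high-quality type is indifferent at 100 − 3.2·ā = 68, i.e. ā = (100 − 68) / 3.2 = 10.0.
For any ā above 10.0 the high-quality type would rather pool at zero, so separation collapses.

10.0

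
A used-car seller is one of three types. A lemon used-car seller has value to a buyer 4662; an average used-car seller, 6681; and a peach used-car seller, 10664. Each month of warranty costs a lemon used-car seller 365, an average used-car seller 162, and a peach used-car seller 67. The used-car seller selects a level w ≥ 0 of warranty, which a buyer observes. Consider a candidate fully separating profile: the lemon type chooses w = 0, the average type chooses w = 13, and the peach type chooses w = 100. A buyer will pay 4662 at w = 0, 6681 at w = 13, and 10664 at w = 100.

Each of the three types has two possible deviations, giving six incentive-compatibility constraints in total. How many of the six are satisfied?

3

Peach (own payoff 10664 − 67×100 = 3964): to w=0 gives 4662 → profitable ✗; to w=13 gives 6681 − 67×13 = 5810 → profitable ✗.
Lemon (own payoff 4662): to w=13 gives 6681 − 365×13 = 1936 → no gain ✓; to w=100 gives 10664 − 365×100 = -25836 → no gain ✓.
Average (own payoff 6681 − 162×13 = 4575): to w=0 gives 4662 → profitable ✗; to w=100 gives 10664 − 162×100 = -5536 → no gain ✓.
3 of the 6 constraints hold; not an equilibrium.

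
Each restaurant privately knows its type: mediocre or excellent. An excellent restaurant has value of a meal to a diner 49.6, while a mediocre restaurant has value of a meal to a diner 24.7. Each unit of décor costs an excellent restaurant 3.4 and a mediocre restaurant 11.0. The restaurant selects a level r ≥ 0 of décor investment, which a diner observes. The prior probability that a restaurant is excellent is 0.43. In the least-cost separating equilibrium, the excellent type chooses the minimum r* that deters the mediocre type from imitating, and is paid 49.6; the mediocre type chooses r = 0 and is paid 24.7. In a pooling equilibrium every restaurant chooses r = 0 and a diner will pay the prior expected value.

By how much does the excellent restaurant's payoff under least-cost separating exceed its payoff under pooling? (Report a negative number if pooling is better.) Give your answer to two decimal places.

6.50

Least-cost separating signal: r* solves 24.7 = 49.6 − 11.0·r*, so r* = (49.6 − 24.7)/11.0 ≈ 2.2636.
Excellent type's separating payoff: 49.6 − 3.4 × r* = 49.6 − 3.4 × (49.6 − 24.7)/11.0 = 49.6 − 84.66/11.0 ≈ 41.9036.
Pooling payoff: 0.43 × 49.6 + 0.57 × 24.7 = 35.407.
Difference: 41.9036 − 35.407 = 6.4966, i.e. 6.50 to two decimal places.
The excellent type prefers to separate.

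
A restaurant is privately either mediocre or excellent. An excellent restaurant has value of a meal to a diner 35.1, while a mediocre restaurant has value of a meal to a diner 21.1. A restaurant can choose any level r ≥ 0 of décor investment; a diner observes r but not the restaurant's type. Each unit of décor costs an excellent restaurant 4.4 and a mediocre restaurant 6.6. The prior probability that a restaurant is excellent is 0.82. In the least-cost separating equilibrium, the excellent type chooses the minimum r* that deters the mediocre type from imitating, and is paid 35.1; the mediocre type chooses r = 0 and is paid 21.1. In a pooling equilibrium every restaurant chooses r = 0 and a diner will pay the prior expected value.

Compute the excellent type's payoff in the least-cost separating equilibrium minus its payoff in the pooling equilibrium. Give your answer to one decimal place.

-6.8

Least-cost separating signal: r* solves 21.1 = 35.1 − 6.6·r*, so r* = (35.1 − 21.1)/6.6 ≈ 2.1212.
Excellent type's separating payoff: 35.1 − 4.4 × r* = 35.1 − 4.4 × (35.1 − 21.1)/6.6 = 35.1 − 61.6/6.6 ≈ 25.767.
Pooling payoff: 0.82 × 35.1 + 0.18 × 21.1 = 32.58.
Difference: 25.767 − 32.58 = -6.813, i.e. -6.8 to one decimal place.
The excellent type would prefer the pooling outcome.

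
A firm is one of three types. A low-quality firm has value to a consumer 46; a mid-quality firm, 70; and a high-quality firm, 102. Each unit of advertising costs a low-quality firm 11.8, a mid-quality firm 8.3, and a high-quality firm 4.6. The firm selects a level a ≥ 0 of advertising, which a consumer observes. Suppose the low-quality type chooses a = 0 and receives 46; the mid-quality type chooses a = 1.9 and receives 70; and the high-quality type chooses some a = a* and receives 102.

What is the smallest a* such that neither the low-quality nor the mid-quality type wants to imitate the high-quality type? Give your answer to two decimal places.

5.76

Low-quality type (on-path payoff 46) won't mimic when 46 ≥ 102 − 11.8·a*, i.e. a* ≥ 4.75.
Mid-quality type (on-path payoff 70 − 8.3×1.9 = 54.23) won't mimic when 54.23 ≥ 102 − 8.3·a*, i.e. a* ≥ 5.76.
Both must hold, so a* = max(4.75, 5.76) = 5.76. The mid-quality type's constraint binds.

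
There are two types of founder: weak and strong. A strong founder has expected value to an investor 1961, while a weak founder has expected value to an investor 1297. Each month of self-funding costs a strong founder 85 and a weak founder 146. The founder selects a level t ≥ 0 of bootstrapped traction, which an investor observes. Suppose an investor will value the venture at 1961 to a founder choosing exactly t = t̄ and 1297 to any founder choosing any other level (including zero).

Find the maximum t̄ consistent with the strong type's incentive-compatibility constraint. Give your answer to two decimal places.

7.81

Choosing t̄ yields the strong type 1961 − 85·t̄; choosing zero yields 1297.
The strong type is indifferent at 1961 − 85·t̄ = 1297, i.e. t̄ = (1961 − 1297) / 85 ≈ 7.81.
For any t̄ above 7.81 the strong type would rather pool at zero, so separation collapses.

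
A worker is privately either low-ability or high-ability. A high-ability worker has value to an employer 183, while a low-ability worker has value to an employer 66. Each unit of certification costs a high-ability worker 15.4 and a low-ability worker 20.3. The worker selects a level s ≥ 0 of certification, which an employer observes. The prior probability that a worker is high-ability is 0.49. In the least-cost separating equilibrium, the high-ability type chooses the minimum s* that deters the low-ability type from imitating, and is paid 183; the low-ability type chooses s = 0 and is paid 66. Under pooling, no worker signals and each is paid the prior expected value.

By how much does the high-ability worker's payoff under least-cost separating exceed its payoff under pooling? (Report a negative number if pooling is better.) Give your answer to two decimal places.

-29.09

Least-cost separating signal: s* solves 66 = 183 − 20.3·s*, so s* = (183 − 66)/20.3 ≈ 5.7635.
High-ability type's separating payoff: 183 − 15.4 × s* = 183 − 15.4 × (183 − 66)/20.3 = 183 − 1801.8/20.3 ≈ 94.2414.
Pooling payoff: 0.49 × 183 + 0.51 × 66 = 123.33.
Difference: 94.2414 − 123.33 = -29.0886, i.e. -29.09 to two decimal places.
The high-ability type would prefer the pooling outcome.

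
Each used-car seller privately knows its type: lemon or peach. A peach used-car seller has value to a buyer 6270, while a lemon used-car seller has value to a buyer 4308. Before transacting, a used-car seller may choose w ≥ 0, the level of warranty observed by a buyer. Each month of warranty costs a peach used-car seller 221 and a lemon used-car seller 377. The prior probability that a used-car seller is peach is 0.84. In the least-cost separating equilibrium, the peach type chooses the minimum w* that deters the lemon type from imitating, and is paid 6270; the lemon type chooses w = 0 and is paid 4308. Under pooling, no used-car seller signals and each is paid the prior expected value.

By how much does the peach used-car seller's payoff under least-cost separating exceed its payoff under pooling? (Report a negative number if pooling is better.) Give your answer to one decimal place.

-836.2

Least-cost separating signal: w* solves 4308 = 6270 − 377·w*, so w* = (6270 − 4308)/377 ≈ 5.2042.
Peach type's separating payoff: 6270 − 221 × w* = 6270 − 221 × (6270 − 4308)/377 = 6270 − 433602/377 ≈ 5119.862.
Pooling payoff: 0.84 × 6270 + 0.16 × 4308 = 5956.08.
Difference: 5119.862 − 5956.08 = -836.218, i.e. -836.2 to one decimal place.
The peach type would prefer the pooling outcome.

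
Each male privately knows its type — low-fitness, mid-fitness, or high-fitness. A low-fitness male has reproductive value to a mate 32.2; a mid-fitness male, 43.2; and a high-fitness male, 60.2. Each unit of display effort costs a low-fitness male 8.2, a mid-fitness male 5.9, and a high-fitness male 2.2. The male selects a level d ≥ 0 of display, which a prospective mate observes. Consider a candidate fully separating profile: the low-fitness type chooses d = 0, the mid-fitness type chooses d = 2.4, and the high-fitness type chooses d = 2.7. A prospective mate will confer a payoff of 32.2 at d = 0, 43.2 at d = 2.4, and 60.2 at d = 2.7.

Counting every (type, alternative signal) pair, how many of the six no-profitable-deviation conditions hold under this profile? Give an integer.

3

Low-fitness (own payoff 32.2): to d=2.4 gives 43.2 − 8.2×2.4 = 23.52 → no gain ✓; to d=2.7 gives 60.2 − 8.2×2.7 = 38.06 → profitable ✗.
Mid-fitness (own payoff 43.2 − 5.9×2.4 = 29.04): to d=0 gives 32.2 → profitable ✗; to d=2.7 gives 60.2 − 5.9×2.7 = 44.27 → profitable ✗.
High-fitness (own payoff 60.2 − 2.2×2.7 = 54.26): to d=0 gives 32.2 → no gain ✓; to d=2.4 gives 43.2 − 2.2×2.4 = 37.92 → no gain ✓.
3 of the 6 constraints hold; not an equilibrium.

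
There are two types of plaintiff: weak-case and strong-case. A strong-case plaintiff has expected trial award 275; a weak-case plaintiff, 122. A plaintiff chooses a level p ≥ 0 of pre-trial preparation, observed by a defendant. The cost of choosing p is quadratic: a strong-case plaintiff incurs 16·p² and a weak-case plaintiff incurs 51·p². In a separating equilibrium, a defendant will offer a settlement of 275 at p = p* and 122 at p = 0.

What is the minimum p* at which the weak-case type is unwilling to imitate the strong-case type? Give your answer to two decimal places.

The weak-case type at p = 0 receives 122; imitating at p* yields 275 − 51·p*².
Indifference: 122 = 275 − 51·p*², so p*² = (275 − 122) / 51 = 3.
p* = √3 ≈ 1.73.

1.73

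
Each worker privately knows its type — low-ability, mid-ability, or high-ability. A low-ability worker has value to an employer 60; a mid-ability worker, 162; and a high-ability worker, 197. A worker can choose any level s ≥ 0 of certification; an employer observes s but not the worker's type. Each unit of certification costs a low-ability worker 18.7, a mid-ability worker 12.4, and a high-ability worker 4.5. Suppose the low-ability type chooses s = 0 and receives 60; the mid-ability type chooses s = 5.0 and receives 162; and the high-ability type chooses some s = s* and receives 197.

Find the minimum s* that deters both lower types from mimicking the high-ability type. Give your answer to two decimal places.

7.82

Mid-ability type (on-path payoff 162 − 12.4×5.0 = 100) won't mimic when 100 ≥ 197 − 12.4·s*, i.e. s* ≥ 7.82.
Low-ability type (on-path payoff 60) won't mimic when 60 ≥ 197 − 18.7·s*, i.e. s* ≥ 7.33.
Both must hold, so s* = max(7.33, 7.82) = 7.82. The mid-ability type's constraint binds.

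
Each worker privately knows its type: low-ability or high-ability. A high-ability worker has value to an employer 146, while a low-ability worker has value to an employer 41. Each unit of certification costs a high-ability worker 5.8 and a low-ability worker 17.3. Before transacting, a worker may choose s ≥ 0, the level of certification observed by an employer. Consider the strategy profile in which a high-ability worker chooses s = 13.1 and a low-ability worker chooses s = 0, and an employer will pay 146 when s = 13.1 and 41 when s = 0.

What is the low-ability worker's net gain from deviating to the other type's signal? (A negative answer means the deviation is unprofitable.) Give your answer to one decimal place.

Playing s = 0 the low-ability worker receives 41.
Deviating to s = 13.1 brings payment 146 at cost 17.3 × 13.1 = 226.63, netting -80.63.
Gain from deviating: -80.63 − 41 = -121.63, i.e. -121.6 to one decimal place.
The gain is negative, so the low-ability type's incentive-compatibility constraint is satisfied.

-121.6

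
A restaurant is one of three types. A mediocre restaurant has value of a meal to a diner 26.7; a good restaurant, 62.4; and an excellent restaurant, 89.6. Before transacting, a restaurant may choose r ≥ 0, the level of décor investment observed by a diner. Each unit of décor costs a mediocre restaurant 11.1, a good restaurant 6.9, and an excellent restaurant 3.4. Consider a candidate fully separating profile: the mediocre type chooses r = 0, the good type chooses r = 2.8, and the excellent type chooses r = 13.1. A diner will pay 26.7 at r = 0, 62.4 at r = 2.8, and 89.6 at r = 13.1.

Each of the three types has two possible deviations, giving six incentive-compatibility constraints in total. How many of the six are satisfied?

Mediocre (own payoff 26.7): to r=2.8 gives 62.4 − 11.1×2.8 = 31.32 → profitable ✗; to r=13.1 gives 89.6 − 11.1×13.1 = -55.81 → no gain ✓.
Excellent (own payoff 89.6 − 3.4×13.1 = 45.06): to r=0 gives 26.7 → no gain ✓; to r=2.8 gives 62.4 − 3.4×2.8 = 52.88 → profitable ✗.
Good (own payoff 62.4 − 6.9×2.8 = 43.08): to r=0 gives 26.7 → no gain ✓; to r=13.1 gives 89.6 − 6.9×13.1 = -0.79 → no gain ✓.
4 of the 6 constraints hold; not an equilibrium.

4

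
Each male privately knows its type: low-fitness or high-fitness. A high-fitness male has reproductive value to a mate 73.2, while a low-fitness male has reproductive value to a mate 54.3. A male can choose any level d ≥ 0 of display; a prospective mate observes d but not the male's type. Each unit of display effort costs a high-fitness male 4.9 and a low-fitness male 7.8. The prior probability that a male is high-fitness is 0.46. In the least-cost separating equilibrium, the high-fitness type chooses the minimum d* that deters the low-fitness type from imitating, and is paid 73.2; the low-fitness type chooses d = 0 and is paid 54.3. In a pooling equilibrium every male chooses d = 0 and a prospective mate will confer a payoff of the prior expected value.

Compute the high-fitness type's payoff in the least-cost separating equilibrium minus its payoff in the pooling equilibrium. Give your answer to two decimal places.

Least-cost separating signal: d* solves 54.3 = 73.2 − 7.8·d*, so d* = (73.2 − 54.3)/7.8 ≈ 2.4231.
High-fitness type's separating payoff: 73.2 − 4.9 × d* = 73.2 − 4.9 × (73.2 − 54.3)/7.8 = 73.2 − 92.61/7.8 ≈ 61.3269.
Pooling payoff: 0.46 × 73.2 + 0.54 × 54.3 = 62.994.
Difference: 61.3269 − 62.994 = -1.6671, i.e. -1.67 to two decimal places.
The high-fitness type would prefer the pooling outcome.

-1.67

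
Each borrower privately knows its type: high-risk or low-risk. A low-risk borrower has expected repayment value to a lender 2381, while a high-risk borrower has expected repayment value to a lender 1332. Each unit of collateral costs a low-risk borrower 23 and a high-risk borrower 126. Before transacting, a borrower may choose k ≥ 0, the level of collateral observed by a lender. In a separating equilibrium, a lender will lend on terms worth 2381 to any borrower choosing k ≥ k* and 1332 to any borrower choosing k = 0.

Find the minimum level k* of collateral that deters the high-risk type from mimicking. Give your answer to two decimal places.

8.33

A high-risk borrower choosing k = 0 receives 1332.
Imitating at k* instead would pay 2381 at cost 126·k*, netting 2381 − 126·k*.
Indifference: 1332 = 2381 − 126·k*, so k* = (2381 − 1332) / 126 ≈ 8.33.
At k* the high-risk type's incentive constraint just binds; the low-risk type strictly prefers k* since its per-unit cost is lower.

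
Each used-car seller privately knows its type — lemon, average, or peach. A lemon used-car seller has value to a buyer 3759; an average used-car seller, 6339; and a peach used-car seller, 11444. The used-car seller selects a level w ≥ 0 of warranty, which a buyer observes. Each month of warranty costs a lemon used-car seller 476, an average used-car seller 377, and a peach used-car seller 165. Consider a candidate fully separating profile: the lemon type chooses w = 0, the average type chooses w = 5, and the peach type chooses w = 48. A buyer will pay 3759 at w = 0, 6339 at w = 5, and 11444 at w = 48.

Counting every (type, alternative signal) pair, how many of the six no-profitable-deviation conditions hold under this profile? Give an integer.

Peach (own payoff 11444 − 165×48 = 3524): to w=0 gives 3759 → profitable ✗; to w=5 gives 6339 − 165×5 = 5514 → profitable ✗.
Average (own payoff 6339 − 377×5 = 4454): to w=0 gives 3759 → no gain ✓; to w=48 gives 11444 − 377×48 = -6652 → no gain ✓.
Lemon (own payoff 3759): to w=5 gives 6339 − 476×5 = 3959 → profitable ✗; to w=48 gives 11444 − 476×48 = -11404 → no gain ✓.
3 of the 6 constraints hold; not an equilibrium.

3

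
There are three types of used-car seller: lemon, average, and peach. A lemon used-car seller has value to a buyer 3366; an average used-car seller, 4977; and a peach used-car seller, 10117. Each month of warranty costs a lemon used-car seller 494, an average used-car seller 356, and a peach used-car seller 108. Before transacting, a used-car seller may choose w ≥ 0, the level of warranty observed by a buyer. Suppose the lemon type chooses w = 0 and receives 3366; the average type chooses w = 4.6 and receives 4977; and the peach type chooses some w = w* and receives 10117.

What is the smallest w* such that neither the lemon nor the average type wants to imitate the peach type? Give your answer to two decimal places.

Lemon type (on-path payoff 3366) won't mimic when 3366 ≥ 10117 − 494·w*, i.e. w* ≥ 13.67.
Average type (on-path payoff 4977 − 356×4.6 = 3339.4) won't mimic when 3339.4 ≥ 10117 − 356·w*, i.e. w* ≥ 19.04.
Both must hold, so w* = max(13.67, 19.04) = 19.04. The average type's constraint binds.

19.04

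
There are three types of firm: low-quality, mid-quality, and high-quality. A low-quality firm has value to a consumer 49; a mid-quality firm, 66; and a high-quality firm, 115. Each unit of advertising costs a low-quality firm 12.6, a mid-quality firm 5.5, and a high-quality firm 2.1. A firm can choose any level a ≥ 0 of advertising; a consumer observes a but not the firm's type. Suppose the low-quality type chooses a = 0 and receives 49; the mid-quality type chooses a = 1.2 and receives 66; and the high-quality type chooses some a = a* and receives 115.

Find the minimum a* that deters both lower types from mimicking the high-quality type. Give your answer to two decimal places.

Low-quality type (on-path payoff 49) won't mimic when 49 ≥ 115 − 12.6·a*, i.e. a* ≥ 5.24.
Mid-quality type (on-path payoff 66 − 5.5×1.2 = 59.4) won't mimic when 59.4 ≥ 115 − 5.5·a*, i.e. a* ≥ 10.11.
Both must hold, so a* = max(5.24, 10.11) = 10.11. The mid-quality type's constraint binds.

10.11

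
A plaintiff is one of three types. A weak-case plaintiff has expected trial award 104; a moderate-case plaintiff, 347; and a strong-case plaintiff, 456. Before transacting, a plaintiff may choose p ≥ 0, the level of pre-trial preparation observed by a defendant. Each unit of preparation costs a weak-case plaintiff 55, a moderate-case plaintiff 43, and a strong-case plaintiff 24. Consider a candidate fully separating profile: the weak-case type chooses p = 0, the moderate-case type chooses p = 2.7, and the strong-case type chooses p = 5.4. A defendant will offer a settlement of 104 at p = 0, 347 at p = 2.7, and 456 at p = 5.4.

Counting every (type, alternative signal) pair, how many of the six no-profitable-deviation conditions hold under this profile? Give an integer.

Strong-case (own payoff 456 − 24×5.4 = 326.4): to p=0 gives 104 → no gain ✓; to p=2.7 gives 347 − 24×2.7 = 282.2 → no gain ✓.
Weak-case (own payoff 104): to p=2.7 gives 347 − 55×2.7 = 198.5 → profitable ✗; to p=5.4 gives 456 − 55×5.4 = 159 → profitable ✗.
Moderate-case (own payoff 347 − 43×2.7 = 230.9): to p=0 gives 104 → no gain ✓; to p=5.4 gives 456 − 43×5.4 = 223.8 → no gain ✓.
4 of the 6 constraints hold; not an equilibrium.

4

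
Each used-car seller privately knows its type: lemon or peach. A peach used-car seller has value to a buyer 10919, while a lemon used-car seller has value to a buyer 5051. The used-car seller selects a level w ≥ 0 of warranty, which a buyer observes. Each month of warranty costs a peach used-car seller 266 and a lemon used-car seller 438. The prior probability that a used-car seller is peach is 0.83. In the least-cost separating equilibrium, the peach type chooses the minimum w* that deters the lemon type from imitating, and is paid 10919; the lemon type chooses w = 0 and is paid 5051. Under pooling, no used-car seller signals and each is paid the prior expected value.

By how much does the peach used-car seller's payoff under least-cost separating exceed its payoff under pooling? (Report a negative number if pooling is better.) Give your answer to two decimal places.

-2566.11

Least-cost separating signal: w* solves 5051 = 10919 − 438·w*, so w* = (10919 − 5051)/438 ≈ 13.3973.
Peach type's separating payoff: 10919 − 266 × w* = 10919 − 266 × (10919 − 5051)/438 = 10919 − 1560888/438 ≈ 7355.3288.
Pooling payoff: 0.83 × 10919 + 0.17 × 5051 = 9921.44.
Difference: 7355.3288 − 9921.44 = -2566.1112, i.e. -2566.11 to two decimal places.
The peach type would prefer the pooling outcome.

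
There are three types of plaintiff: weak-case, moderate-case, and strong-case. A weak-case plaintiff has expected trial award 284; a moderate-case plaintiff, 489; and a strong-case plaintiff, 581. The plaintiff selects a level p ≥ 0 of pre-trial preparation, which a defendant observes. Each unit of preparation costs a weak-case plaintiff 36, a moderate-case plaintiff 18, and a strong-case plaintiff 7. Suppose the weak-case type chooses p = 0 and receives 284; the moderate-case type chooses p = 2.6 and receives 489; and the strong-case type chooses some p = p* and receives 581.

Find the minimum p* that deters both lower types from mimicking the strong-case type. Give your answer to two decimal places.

8.25

Moderate-case type (on-path payoff 489 − 18×2.6 = 442.2) won't mimic when 442.2 ≥ 581 − 18·p*, i.e. p* ≥ 7.71.
Weak-case type (on-path payoff 284) won't mimic when 284 ≥ 581 − 36·p*, i.e. p* ≥ 8.25.
Both must hold, so p* = max(8.25, 7.71) = 8.25. The weak-case type's constraint binds.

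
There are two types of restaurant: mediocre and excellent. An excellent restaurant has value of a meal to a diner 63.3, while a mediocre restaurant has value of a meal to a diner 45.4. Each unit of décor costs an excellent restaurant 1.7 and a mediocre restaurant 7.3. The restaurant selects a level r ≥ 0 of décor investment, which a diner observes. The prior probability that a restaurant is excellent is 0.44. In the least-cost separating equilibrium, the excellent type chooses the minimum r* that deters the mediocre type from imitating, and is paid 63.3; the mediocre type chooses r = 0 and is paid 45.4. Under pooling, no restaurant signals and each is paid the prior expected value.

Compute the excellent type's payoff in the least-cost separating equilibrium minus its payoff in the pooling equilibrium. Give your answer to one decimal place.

5.9

Least-cost separating signal: r* solves 45.4 = 63.3 − 7.3·r*, so r* = (63.3 − 45.4)/7.3 ≈ 2.4521.
Excellent type's separating payoff: 63.3 − 1.7 × r* = 63.3 − 1.7 × (63.3 − 45.4)/7.3 = 63.3 − 30.43/7.3 ≈ 59.132.
Pooling payoff: 0.44 × 63.3 + 0.56 × 45.4 = 53.276.
Difference: 59.132 − 53.276 = 5.856, i.e. 5.9 to one decimal place.
The excellent type prefers to separate.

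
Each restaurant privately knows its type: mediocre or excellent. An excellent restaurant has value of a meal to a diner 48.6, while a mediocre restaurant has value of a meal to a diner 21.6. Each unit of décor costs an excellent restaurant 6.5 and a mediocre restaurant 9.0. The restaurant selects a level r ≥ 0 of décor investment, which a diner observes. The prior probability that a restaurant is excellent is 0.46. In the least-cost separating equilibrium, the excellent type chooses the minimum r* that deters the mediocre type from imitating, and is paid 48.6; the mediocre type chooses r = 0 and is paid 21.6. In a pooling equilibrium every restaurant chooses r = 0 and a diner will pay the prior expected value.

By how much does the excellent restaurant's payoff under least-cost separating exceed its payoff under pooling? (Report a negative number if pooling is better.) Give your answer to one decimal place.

-4.9

Least-cost separating signal: r* solves 21.6 = 48.6 − 9.0·r*, so r* = (48.6 − 21.6)/9.0 = 3.
Excellent type's separating payoff: 48.6 − 6.5 × r* = 48.6 − 6.5 × (48.6 − 21.6)/9.0 = 48.6 − 175.5/9.0 = 29.1.
Pooling payoff: 0.46 × 48.6 + 0.54 × 21.6 = 34.02.
Difference: 29.1 − 34.02 = -4.92, i.e. -4.9 to one decimal place.
The excellent type would prefer the pooling outcome.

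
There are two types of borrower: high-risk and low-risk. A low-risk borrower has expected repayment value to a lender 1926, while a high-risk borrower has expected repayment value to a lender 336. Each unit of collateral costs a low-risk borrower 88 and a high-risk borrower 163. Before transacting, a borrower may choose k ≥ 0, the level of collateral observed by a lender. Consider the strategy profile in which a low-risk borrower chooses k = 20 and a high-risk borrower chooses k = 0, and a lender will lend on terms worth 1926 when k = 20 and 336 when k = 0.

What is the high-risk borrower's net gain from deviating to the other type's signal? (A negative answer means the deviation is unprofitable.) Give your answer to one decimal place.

Playing k = 0 the high-risk borrower receives 336.
Deviating to k = 20 brings payment 1926 at cost 163 × 20 = 3260, netting -1334.
Gain from deviating: -1334 − 336 = -1670.0.
The gain is negative, so the high-risk type's incentive-compatibility constraint is satisfied.

-1670.0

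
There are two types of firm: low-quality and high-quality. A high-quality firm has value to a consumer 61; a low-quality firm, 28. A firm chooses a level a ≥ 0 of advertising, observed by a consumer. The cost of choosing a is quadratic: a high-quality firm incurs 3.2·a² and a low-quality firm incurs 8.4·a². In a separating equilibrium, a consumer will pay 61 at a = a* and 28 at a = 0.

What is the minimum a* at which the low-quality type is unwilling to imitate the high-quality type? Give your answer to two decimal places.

1.98

The low-quality type at a = 0 receives 28; imitating at a* yields 61 − 8.4·a*².
Indifference: 28 = 61 − 8.4·a*², so a*² = (61 − 28) / 8.4 ≈ 3.9286.
a* = √3.9286 ≈ 1.98.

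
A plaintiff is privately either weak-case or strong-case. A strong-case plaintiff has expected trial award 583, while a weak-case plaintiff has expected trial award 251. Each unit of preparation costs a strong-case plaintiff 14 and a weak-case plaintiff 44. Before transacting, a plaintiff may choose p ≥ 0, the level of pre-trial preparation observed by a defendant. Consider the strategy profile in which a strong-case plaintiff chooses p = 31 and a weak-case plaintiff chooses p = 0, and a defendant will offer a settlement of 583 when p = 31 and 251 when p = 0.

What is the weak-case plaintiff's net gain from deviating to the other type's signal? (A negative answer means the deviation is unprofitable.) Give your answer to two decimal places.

Playing p = 0 the weak-case plaintiff receives 251.
Deviating to p = 31 brings payment 583 at cost 44 × 31 = 1364, netting -781.
Gain from deviating: -781 − 251 = -1032.00.
The gain is negative, so the weak-case type's incentive-compatibility constraint is satisfied.

-1032.00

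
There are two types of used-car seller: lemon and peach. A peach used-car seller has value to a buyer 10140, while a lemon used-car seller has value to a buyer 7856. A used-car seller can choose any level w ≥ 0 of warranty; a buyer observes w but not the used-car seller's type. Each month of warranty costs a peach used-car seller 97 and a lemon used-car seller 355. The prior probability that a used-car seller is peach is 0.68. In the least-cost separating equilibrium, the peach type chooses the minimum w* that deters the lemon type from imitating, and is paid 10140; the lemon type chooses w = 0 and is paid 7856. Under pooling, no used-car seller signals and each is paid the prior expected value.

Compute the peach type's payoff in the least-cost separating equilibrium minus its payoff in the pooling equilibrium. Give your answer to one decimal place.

Least-cost separating signal: w* solves 7856 = 10140 − 355·w*, so w* = (10140 − 7856)/355 ≈ 6.4338.
Peach type's separating payoff: 10140 − 97 × w* = 10140 − 97 × (10140 − 7856)/355 = 10140 − 221548/355 ≈ 9515.921.
Pooling payoff: 0.68 × 10140 + 0.32 × 7856 = 9409.12.
Difference: 9515.921 − 9409.12 = 106.801, i.e. 106.8 to one decimal place.
The peach type prefers to separate.

106.8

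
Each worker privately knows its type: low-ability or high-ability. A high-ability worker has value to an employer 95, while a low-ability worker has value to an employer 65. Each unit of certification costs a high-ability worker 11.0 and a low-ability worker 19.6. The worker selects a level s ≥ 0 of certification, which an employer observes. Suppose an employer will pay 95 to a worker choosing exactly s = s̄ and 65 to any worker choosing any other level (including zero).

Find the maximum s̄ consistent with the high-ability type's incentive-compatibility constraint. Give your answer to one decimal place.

2.7

Choosing s̄ yields the high-ability type 95 − 11.0·s̄; choosing zero yields 65.
The high-ability type is indifferent at 95 − 11.0·s̄ = 65, i.e. s̄ = (95 − 65) / 11.0 ≈ 2.7.
For any s̄ above 2.7 the high-ability type would rather pool at zero, so separation collapses.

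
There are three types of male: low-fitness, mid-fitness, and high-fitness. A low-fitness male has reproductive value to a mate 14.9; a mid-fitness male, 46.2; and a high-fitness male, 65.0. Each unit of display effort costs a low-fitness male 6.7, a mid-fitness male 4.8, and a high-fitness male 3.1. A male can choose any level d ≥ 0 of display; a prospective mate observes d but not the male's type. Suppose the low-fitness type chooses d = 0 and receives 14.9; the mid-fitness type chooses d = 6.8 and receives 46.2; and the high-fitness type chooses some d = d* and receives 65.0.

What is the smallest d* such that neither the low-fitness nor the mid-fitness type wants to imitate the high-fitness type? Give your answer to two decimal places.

10.72

Mid-fitness type (on-path payoff 46.2 − 4.8×6.8 = 13.56) won't mimic when 13.56 ≥ 65.0 − 4.8·d*, i.e. d* ≥ 10.72.
Low-fitness type (on-path payoff 14.9) won't mimic when 14.9 ≥ 65.0 − 6.7·d*, i.e. d* ≥ 7.48.
Both must hold, so d* = max(7.48, 10.72) = 10.72. The mid-fitness type's constraint binds.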